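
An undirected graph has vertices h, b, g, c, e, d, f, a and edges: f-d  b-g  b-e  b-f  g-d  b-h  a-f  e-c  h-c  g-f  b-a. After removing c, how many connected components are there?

With c gone, the remaining components are: {a, b, d, e, f, g, h}.
That is 1 component.

1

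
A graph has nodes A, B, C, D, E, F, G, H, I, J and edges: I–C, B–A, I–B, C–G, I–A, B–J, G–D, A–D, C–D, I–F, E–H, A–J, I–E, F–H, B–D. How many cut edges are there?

0

The edges on the cycle C-G-D-C are not bridges since each lies on that cycle.
Every edge lies on some cycle, so there are no bridges.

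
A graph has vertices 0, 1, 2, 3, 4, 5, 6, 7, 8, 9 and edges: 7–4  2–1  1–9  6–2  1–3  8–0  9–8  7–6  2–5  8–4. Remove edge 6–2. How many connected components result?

1

6 and 2 are still connected via 6-7-4-8-9-1-2, so the component count stays at 1.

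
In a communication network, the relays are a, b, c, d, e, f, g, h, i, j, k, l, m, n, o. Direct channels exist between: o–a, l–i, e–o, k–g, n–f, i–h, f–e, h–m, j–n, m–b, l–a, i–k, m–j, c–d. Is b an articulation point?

Deleting b leaves 2 components (was 2), so b is not a cut vertex.

No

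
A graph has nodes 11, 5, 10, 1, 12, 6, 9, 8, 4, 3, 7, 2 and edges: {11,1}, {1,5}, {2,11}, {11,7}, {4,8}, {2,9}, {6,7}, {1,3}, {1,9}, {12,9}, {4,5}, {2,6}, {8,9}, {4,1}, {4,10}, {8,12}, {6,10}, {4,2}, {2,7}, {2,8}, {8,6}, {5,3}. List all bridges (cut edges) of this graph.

none

The edges on the cycle 2-8-12-9-1-11-2 are not bridges since each lies on that cycle.
Every edge lies on some cycle, so there are no bridges.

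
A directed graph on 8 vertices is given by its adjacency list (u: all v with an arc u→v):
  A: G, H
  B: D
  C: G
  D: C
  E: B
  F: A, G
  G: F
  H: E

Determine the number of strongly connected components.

1

{A, B, C, D, E, F, G, H} are all mutually reachable — one SCC of size 8.
That gives 1 strongly connected component.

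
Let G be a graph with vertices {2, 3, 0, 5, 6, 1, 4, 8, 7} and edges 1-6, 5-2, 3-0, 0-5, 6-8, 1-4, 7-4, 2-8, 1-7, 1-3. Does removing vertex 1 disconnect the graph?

Yes

Deleting 1 raises the number of components from 1 to 2, so 1 is a cut vertex.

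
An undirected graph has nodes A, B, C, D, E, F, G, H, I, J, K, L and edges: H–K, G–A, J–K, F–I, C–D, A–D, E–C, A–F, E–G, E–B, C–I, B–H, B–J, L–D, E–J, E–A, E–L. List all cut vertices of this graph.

Removing E increases the component count from 1 to 2, so E is a cut vertex.
By contrast removing G leaves 1 component; it is not a cut vertex. No other vertex is a cut vertex either.

E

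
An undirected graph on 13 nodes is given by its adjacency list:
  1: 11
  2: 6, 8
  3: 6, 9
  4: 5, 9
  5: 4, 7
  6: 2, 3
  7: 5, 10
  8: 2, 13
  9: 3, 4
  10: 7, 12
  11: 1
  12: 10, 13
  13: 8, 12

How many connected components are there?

Starting from 1 we can reach 1, 11. That is one component of size 2.
Starting from 2 we can reach 2, 3, 4, 5, 6, 7, 8, 9, 10, 12, 13. That is one component of size 11.
Total: 2 components.

2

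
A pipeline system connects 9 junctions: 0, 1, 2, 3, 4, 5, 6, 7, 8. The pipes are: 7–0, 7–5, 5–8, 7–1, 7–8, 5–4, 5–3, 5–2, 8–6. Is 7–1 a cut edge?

Removing 7–1 leaves no path between 7 and 1: the component count goes from 1 to 2. So it is a bridge.

Yes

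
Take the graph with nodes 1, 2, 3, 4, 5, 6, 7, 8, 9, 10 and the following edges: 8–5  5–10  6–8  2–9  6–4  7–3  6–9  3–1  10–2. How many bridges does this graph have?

The edges on the cycle 6-8-5-10-2-9-6 are not bridges since each lies on that cycle.
But removing 3–1 disconnects 3 from 1; removing 6–4 disconnects 6 from 4; removing 3–7 disconnects 3 from 7 — these are bridges.
That makes 3 bridges.

3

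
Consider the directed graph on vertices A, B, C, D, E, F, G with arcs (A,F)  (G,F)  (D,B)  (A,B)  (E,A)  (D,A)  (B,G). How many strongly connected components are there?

7

{A} is an SCC by itself.
{D} is an SCC by itself.
{F} is an SCC by itself.
{E} is an SCC by itself.
{C} is an SCC by itself.
(and 2 more singleton SCCs)
That gives 7 strongly connected components.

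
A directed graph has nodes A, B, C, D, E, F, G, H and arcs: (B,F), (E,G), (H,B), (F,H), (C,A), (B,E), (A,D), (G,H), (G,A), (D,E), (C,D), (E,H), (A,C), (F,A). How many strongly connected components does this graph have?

1

{A, B, C, D, E, F, G, H} are all mutually reachable — one SCC of size 8.
That gives 1 strongly connected component.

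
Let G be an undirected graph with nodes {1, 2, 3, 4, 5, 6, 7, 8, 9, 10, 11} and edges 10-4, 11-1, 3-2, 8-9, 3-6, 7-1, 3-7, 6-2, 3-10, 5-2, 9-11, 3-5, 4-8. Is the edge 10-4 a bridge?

No

After removing 10-4, the path 10-3-7-1-11-9-8-4 still connects them, so the edge is not a bridge.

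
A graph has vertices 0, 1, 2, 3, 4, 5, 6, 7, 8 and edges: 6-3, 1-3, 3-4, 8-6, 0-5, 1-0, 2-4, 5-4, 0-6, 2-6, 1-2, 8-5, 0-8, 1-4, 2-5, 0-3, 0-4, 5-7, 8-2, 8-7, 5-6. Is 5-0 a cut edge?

No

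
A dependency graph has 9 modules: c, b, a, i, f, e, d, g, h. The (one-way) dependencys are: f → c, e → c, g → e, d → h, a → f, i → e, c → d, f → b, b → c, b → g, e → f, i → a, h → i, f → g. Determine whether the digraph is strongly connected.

From h we can reach every vertex (a, b, c, d, e, f, g, h, i), and every vertex can reach h (a, b, c, d, e, f, g, h, i). So the whole graph is one strongly connected component.

Yes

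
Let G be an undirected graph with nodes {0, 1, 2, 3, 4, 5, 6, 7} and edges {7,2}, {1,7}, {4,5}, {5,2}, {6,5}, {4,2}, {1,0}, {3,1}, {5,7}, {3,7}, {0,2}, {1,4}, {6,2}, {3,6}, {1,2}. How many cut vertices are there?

0

Removing 2, for instance, still leaves 1 component. No single vertex removal increases the component count — the graph has no articulation points.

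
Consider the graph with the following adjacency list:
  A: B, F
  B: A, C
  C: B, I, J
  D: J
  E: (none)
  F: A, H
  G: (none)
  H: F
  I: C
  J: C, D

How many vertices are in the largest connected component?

G is isolated — a component by itself.
E is isolated — a component by itself.
Starting from A we can reach A, B, C, D, F, H, I, J. That is one component of size 8.
The largest has 8 vertices.

8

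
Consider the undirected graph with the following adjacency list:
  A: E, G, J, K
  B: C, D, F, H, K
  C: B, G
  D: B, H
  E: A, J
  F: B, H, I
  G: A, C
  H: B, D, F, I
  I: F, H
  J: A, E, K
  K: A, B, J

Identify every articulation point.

B

Removing B increases the component count from 1 to 2, so B is a cut vertex.
By contrast removing E leaves 1 component; it is not a cut vertex. No other vertex is a cut vertex either.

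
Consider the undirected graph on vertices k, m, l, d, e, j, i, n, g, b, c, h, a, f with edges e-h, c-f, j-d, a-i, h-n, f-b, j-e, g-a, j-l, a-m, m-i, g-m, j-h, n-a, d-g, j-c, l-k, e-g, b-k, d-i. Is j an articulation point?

Yes

Deleting j raises the number of components from 1 to 2, so j is a cut vertex.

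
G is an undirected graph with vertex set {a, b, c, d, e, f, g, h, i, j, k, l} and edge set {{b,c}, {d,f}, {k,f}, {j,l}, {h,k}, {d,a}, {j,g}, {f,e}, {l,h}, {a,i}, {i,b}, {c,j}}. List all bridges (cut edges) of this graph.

The edges on the cycle d-a-i-b-c-j-l-h-k-f-d are not bridges since each lies on that cycle.
But removing g—j disconnects g from j; removing f—e disconnects f from e — these are bridges.

e-f, g-j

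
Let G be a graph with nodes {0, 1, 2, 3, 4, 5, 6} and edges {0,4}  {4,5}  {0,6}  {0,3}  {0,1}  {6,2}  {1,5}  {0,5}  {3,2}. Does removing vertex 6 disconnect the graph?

No

Deleting 6 leaves 1 component (was 1) (its neighbors 0, 2 remain connected to each other), so 6 is not a cut vertex.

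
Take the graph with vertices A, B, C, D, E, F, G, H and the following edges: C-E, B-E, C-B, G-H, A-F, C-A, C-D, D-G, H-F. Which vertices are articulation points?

C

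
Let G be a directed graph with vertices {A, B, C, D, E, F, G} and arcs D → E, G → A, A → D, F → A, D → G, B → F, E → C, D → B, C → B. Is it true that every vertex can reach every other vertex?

Yes

From B we can reach every vertex (A, B, C, D, E, F, G), and every vertex can reach B (A, B, C, D, E, F, G). So the whole graph is one strongly connected component.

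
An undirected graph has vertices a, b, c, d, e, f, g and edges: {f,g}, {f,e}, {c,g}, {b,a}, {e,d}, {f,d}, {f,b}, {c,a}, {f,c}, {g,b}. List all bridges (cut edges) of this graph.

The edges on the cycle f-e-d-f are not bridges since each lies on that cycle.
Every edge lies on some cycle, so there are no bridges.

none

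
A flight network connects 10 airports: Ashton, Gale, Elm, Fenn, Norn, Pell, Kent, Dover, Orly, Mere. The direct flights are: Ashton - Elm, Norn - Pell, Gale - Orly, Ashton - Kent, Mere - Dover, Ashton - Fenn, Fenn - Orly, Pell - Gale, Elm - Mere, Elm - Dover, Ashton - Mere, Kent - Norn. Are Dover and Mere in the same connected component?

From Dover we can reach Elm, Fenn, Gale, Kent, Mere, Norn, Orly, Pell, Dover, Ashton, which includes Mere.

Yes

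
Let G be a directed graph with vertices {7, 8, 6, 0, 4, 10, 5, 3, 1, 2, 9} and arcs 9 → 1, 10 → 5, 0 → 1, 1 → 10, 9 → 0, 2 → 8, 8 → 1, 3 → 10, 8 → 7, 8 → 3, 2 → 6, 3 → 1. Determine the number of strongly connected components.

{5} is an SCC by itself.
{10} is an SCC by itself.
{1} is an SCC by itself.
{4} is an SCC by itself.
{7} is an SCC by itself.
(and 6 more singleton SCCs)
That gives 11 strongly connected components.

11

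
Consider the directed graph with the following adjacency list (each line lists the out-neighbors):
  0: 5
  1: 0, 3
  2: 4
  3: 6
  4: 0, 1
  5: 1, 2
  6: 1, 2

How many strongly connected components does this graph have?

{0, 1, 2, 3, 4, 5, 6} are all mutually reachable — one SCC of size 7.
That gives 1 strongly connected component.

1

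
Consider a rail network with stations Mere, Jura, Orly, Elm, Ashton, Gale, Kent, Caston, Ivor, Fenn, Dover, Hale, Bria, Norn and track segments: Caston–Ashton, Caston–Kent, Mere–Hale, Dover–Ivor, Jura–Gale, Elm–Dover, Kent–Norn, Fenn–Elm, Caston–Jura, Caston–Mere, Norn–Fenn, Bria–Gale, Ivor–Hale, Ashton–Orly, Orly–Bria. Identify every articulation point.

Caston

Removing Caston increases the component count from 1 to 2, so Caston is a cut vertex.
By contrast removing Jura leaves 1 component; it is not a cut vertex. No other vertex is a cut vertex either.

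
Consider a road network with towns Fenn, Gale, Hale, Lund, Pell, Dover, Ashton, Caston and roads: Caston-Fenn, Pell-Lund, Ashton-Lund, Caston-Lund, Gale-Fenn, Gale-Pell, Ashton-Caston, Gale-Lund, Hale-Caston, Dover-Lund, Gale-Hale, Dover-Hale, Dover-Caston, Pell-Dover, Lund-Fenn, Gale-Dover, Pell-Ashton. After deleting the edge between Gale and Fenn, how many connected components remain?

1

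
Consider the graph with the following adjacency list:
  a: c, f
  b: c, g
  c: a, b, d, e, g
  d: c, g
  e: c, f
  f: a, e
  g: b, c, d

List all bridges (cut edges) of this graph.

The edges on the cycle c-e-f-a-c are not bridges since each lies on that cycle.
Every edge lies on some cycle, so there are no bridges.

none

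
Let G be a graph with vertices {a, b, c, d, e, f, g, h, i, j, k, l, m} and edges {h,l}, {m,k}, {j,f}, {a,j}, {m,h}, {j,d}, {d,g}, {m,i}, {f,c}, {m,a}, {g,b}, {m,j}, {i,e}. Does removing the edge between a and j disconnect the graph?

After removing a-j, the path a-m-j still connects them, so the edge is not a bridge.

No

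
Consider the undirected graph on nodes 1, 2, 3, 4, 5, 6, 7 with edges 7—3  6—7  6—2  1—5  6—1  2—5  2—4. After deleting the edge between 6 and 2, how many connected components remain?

6 and 2 are still connected via 6-1-5-2, so the component count stays at 1.

1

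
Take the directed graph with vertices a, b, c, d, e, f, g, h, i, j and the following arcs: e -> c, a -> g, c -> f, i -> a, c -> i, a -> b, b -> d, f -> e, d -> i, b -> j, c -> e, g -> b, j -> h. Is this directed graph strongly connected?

There is no directed path from b to c, so the graph is not strongly connected.

No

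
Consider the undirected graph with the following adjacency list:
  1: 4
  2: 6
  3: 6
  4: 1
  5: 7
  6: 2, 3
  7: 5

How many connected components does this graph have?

3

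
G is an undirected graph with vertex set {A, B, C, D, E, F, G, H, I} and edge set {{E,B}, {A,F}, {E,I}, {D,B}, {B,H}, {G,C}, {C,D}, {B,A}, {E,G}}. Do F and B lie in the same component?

From F we can reach A, B, C, D, E, F, G, H, I, which includes B.

Yes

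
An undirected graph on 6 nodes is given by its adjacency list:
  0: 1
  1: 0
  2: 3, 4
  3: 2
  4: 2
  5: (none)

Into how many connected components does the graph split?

3

5 is isolated — a component by itself.
Starting from 0 we can reach 0, 1. That is one component of size 2.
Starting from 2 we can reach 2, 3, 4. That is one component of size 3.
Total: 3 components.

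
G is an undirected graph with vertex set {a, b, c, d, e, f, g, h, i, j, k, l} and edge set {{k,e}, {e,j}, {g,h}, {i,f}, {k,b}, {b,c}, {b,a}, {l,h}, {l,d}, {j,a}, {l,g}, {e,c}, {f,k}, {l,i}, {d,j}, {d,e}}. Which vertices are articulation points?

Removing l increases the component count from 1 to 2, so l is a cut vertex.
By contrast removing g leaves 1 component; it is not a cut vertex. No other vertex is a cut vertex either.

l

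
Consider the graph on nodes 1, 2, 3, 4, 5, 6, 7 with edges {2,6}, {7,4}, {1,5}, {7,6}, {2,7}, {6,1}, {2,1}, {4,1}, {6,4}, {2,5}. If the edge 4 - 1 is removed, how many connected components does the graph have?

4 and 1 are still connected via 4-6-1, so the component count stays at 2.

2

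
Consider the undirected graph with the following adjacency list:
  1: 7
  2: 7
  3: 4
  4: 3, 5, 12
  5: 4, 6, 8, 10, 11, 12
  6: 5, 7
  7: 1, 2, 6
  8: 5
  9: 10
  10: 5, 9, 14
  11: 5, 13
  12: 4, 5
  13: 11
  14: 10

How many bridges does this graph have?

11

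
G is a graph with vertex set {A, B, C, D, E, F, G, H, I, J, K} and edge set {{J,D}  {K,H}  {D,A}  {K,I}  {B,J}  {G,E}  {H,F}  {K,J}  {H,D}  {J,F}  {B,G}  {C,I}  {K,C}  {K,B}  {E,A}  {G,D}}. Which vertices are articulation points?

Removing K increases the component count from 1 to 2, so K is a cut vertex.
By contrast removing F leaves 1 component; it is not a cut vertex. No other vertex is a cut vertex either.

K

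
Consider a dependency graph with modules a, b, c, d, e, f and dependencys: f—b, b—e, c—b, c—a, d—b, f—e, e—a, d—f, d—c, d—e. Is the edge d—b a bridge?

No

After removing d—b, the path d-c-b still connects them, so the edge is not a bridge.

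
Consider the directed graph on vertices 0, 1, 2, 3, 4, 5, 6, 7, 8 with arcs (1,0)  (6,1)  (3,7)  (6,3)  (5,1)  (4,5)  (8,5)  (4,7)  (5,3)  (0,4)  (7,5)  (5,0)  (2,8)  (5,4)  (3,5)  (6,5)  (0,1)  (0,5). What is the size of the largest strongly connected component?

6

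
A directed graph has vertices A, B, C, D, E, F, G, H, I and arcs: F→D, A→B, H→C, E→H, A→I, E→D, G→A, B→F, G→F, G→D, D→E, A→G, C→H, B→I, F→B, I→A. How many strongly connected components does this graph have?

{A, B, F, G, I} are all mutually reachable — one SCC of size 5.
{C, H} are all mutually reachable — one SCC of size 2.
{D, E} are all mutually reachable — one SCC of size 2.
That gives 3 strongly connected components.

3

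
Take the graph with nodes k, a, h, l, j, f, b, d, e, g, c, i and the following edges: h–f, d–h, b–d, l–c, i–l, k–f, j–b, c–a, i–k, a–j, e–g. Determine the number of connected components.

2

Starting from e we can reach e, g. That is one component of size 2.
Starting from a we can reach a, b, c, d, f, h, i, j, k, l. That is one component of size 10.
Total: 2 components.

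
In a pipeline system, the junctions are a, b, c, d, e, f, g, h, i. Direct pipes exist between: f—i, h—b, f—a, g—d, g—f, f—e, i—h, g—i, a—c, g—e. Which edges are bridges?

a-c, a-f, b-h, d-g, h-i

The edges on the cycle g-f-i-g are not bridges since each lies on that cycle.
But removing g—d disconnects g from d; removing b—h disconnects b from h; removing f—a disconnects f from a; removing a—c disconnects a from c — these are bridges.
In total 5 edges are bridges.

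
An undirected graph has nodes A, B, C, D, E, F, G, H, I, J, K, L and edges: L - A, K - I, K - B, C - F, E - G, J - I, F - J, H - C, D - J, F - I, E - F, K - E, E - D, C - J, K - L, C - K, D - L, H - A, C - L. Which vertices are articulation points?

E, K

Removing E increases the component count from 1 to 2, so E is a cut vertex.
Removing K increases the component count from 1 to 2, so K is a cut vertex.
By contrast removing H leaves 1 component; it is not a cut vertex. No other vertex is a cut vertex either.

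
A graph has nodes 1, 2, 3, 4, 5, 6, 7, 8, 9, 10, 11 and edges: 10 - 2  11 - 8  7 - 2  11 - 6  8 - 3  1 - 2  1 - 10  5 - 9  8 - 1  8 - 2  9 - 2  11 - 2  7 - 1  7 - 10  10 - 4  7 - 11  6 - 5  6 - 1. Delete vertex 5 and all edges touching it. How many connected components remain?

With 5 gone, the remaining components are: {1, 2, 3, 4, 6, 7, 8, 9, 10, 11}.
That is 1 component.

1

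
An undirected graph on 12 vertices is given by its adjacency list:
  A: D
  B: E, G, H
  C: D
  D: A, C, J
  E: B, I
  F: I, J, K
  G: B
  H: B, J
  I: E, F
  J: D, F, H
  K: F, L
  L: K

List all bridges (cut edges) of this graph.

The edges on the cycle F-I-E-B-H-J-F are not bridges since each lies on that cycle.
But removing A-D disconnects A from D; removing C-D disconnects C from D; removing G-B disconnects G from B; removing J-D disconnects J from D — these are bridges.
In total 6 edges are bridges.

A-D, B-G, C-D, D-J, F-K, K-L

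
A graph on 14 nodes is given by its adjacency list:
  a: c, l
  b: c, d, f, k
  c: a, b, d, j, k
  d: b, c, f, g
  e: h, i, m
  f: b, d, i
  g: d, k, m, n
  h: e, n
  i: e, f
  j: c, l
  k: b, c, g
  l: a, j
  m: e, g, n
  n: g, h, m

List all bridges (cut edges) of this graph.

The edges on the cycle c-b-k-c are not bridges since each lies on that cycle.
Every edge lies on some cycle, so there are no bridges.

none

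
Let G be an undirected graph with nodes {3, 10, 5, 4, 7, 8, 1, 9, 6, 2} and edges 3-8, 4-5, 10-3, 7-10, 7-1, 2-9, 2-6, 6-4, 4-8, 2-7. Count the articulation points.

3

Removing 2 increases the component count from 1 to 2, so 2 is a cut vertex.
Removing 4 increases the component count from 1 to 2, so 4 is a cut vertex.
Removing 7 increases the component count from 1 to 2, so 7 is a cut vertex.
By contrast removing 10 leaves 1 component; it is not a cut vertex. No other vertex is a cut vertex either.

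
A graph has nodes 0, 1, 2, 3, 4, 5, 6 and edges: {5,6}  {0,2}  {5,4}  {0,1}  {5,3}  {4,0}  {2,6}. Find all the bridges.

0-1, 3-5

The edges on the cycle 5-4-0-2-6-5 are not bridges since each lies on that cycle.
But removing 0-1 disconnects 0 from 1; removing 5-3 disconnects 5 from 3 — these are bridges.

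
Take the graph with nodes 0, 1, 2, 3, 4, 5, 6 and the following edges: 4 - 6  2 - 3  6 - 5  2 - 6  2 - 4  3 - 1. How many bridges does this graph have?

The edges on the cycle 2-4-6-2 are not bridges since each lies on that cycle.
But removing 3 - 1 disconnects 3 from 1; removing 6 - 5 disconnects 6 from 5; removing 2 - 3 disconnects 2 from 3 — these are bridges.
That makes 3 bridges.

3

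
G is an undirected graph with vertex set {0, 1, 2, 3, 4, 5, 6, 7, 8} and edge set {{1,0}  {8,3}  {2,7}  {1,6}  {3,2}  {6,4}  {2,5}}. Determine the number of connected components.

Starting from 0 we can reach 0, 1, 4, 6. That is one component of size 4.
Starting from 2 we can reach 2, 3, 5, 7, 8. That is one component of size 5.
Total: 2 components.

2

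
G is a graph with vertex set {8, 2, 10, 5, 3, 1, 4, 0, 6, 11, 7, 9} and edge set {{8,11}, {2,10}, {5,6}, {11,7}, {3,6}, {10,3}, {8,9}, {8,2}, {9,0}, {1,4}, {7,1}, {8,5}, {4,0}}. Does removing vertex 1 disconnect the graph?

Deleting 1 leaves 1 component (was 1) (its neighbors 4, 7 remain connected to each other), so 1 is not a cut vertex.

No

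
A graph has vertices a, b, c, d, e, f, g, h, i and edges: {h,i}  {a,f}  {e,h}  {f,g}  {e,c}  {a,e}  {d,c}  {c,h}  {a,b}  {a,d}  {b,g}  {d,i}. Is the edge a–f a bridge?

After removing a–f, the path a-b-g-f still connects them, so the edge is not a bridge.

No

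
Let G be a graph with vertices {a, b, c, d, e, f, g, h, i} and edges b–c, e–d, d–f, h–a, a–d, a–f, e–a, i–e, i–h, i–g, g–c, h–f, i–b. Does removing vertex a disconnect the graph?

No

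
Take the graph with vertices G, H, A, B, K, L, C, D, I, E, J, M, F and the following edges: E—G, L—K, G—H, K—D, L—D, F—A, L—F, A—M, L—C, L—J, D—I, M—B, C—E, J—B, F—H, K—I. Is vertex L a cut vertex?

Yes

Deleting L raises the number of components from 1 to 2, so L is a cut vertex.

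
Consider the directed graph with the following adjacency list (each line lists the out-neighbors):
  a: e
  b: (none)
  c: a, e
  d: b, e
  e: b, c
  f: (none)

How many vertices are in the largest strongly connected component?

3

{a, c, e} are all mutually reachable — one SCC of size 3.
{f} is an SCC by itself.
{b} is an SCC by itself.
{d} is an SCC by itself.
The largest has 3 vertices.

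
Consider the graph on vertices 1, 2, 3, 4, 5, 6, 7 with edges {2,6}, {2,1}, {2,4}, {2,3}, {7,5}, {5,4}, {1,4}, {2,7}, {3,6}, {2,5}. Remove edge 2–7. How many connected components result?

1

2 and 7 are still connected via 2-5-7, so the component count stays at 1.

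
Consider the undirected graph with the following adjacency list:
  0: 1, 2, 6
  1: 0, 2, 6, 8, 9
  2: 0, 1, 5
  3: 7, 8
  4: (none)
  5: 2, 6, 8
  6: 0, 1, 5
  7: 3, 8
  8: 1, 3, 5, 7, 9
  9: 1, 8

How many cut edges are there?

0

The edges on the cycle 8-7-3-8 are not bridges since each lies on that cycle.
Every edge lies on some cycle, so there are no bridges.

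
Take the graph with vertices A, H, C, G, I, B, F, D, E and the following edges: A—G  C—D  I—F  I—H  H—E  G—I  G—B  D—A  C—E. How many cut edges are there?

The edges on the cycle C-D-A-G-I-H-E-C are not bridges since each lies on that cycle.
But removing B—G disconnects B from G; removing I—F disconnects I from F — these are bridges.
That makes 2 bridges.

2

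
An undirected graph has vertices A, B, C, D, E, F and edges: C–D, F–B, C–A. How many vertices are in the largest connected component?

3

E is isolated — a component by itself.
Starting from B we can reach B, F. That is one component of size 2.
Starting from A we can reach A, C, D. That is one component of size 3.
The largest has 3 vertices.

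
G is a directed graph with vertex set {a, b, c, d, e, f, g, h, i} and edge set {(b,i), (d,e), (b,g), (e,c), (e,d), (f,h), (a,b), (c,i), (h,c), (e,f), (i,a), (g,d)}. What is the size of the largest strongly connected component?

9

{a, b, c, d, e, f, g, h, i} are all mutually reachable — one SCC of size 9.
The largest has 9 vertices.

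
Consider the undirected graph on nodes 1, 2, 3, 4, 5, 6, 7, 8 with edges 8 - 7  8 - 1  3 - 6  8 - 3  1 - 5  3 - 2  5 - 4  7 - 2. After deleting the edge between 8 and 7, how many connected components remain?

1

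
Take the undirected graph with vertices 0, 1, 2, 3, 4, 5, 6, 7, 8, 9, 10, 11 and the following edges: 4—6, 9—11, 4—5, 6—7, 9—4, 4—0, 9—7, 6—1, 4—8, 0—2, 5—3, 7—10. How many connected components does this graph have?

Starting from 0 we can reach 0, 1, 2, 3, 4, 5, 6, 7, 8, 9, 10, 11. That is one component of size 12.
Total: 1 component.

1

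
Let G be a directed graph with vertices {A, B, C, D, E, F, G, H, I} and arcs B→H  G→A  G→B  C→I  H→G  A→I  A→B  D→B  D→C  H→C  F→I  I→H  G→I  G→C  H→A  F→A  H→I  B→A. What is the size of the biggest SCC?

{A, B, C, G, H, I} are all mutually reachable — one SCC of size 6.
{F} is an SCC by itself.
{E} is an SCC by itself.
{D} is an SCC by itself.
The largest has 6 vertices.

6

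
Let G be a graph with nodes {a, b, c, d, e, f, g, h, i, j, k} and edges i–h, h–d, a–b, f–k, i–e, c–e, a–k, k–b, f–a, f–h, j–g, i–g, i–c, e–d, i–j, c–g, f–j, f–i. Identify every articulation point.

f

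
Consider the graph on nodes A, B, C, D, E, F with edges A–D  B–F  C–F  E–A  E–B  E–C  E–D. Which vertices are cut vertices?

E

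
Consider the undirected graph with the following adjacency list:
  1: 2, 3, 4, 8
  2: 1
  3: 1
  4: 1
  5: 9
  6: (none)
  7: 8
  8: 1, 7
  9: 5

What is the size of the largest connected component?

6

6 is isolated — a component by itself.
Starting from 5 we can reach 5, 9. That is one component of size 2.
Starting from 1 we can reach 1, 2, 3, 4, 7, 8. That is one component of size 6.
The largest has 6 vertices.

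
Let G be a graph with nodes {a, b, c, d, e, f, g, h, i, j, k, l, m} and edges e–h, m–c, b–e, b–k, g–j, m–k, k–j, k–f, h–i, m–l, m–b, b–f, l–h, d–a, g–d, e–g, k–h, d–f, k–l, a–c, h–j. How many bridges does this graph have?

The edges on the cycle m-b-e-g-d-a-c-m are not bridges since each lies on that cycle.
But removing h–i disconnects h from i — this is a bridge.

1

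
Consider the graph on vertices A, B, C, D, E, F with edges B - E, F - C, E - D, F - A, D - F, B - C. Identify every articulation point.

F

Removing F increases the component count from 1 to 2, so F is a cut vertex.
By contrast removing C leaves 1 component; it is not a cut vertex. No other vertex is a cut vertex either.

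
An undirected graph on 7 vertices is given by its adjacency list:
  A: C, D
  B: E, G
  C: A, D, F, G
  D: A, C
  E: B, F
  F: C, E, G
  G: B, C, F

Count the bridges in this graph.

The edges on the cycle C-A-D-C are not bridges since each lies on that cycle.
Every edge lies on some cycle, so there are no bridges.

0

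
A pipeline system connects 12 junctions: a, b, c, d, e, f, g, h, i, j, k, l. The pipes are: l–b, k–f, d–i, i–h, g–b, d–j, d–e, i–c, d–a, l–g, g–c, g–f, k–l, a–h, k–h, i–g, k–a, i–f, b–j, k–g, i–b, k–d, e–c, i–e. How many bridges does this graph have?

The edges on the cycle d-i-e-d are not bridges since each lies on that cycle.
Every edge lies on some cycle, so there are no bridges.

0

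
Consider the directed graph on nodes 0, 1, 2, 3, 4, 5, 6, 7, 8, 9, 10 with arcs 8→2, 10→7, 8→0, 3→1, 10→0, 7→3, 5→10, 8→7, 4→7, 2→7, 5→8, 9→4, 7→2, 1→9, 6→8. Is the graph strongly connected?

No

There is no directed path from 2 to 8, so the graph is not strongly connected.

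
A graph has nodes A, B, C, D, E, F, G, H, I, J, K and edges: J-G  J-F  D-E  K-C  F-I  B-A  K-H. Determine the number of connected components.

Starting from A we can reach A, B. That is one component of size 2.
Starting from D we can reach D, E. That is one component of size 2.
Starting from C we can reach C, H, K. That is one component of size 3.
Starting from F we can reach F, G, I, J. That is one component of size 4.
Total: 4 components.

4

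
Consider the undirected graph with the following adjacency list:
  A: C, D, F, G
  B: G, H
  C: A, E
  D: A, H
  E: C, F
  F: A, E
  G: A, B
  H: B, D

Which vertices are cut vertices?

Removing A increases the component count from 1 to 2, so A is a cut vertex.
By contrast removing F leaves 1 component; it is not a cut vertex. No other vertex is a cut vertex either.

A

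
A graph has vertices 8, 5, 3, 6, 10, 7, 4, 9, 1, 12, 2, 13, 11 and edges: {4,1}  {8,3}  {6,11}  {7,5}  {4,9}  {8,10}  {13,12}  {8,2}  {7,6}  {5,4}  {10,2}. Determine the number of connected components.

3

Starting from 12 we can reach 12, 13. That is one component of size 2.
Starting from 2 we can reach 2, 3, 8, 10. That is one component of size 4.
Starting from 1 we can reach 1, 4, 5, 6, 7, 9, 11. That is one component of size 7.
Total: 3 components.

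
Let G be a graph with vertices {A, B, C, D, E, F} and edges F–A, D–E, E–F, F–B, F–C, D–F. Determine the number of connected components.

1

Starting from A we can reach A, B, C, D, E, F. That is one component of size 6.
Total: 1 component.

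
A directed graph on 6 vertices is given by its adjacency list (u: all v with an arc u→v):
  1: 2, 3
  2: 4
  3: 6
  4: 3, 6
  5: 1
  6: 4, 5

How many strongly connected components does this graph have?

1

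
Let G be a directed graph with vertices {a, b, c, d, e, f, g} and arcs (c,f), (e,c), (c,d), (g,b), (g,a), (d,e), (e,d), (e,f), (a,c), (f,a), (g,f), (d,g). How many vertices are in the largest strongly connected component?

6

{a, c, d, e, f, g} are all mutually reachable — one SCC of size 6.
{b} is an SCC by itself.
The largest has 6 vertices.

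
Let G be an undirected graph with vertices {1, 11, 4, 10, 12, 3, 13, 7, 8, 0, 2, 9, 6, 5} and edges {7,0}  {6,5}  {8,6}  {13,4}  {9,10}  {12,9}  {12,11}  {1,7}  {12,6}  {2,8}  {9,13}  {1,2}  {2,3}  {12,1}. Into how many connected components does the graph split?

Starting from 0 we can reach 0, 1, 2, 3, 4, 5, 6, 7, 8, 9, 10, 11, 12, 13. That is one component of size 14.
Total: 1 component.

1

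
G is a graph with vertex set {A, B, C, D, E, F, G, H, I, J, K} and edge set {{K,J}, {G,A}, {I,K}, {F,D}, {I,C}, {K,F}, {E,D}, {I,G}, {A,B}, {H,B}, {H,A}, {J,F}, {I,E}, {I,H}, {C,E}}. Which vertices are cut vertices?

I

Removing I increases the component count from 1 to 2, so I is a cut vertex.
By contrast removing E leaves 1 component; it is not a cut vertex. No other vertex is a cut vertex either.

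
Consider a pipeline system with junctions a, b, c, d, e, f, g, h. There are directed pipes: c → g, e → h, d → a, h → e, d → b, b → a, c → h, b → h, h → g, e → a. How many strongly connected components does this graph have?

7

{e, h} are all mutually reachable — one SCC of size 2.
{c} is an SCC by itself.
{a} is an SCC by itself.
{f} is an SCC by itself.
{g} is an SCC by itself.
(and 2 more singleton SCCs)
That gives 7 strongly connected components.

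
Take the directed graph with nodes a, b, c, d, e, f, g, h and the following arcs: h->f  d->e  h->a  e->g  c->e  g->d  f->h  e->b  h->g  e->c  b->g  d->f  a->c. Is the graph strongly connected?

From h we can reach every vertex (a, b, c, d, e, f, g, h), and every vertex can reach h (a, b, c, d, e, f, g, h). So the whole graph is one strongly connected component.

Yes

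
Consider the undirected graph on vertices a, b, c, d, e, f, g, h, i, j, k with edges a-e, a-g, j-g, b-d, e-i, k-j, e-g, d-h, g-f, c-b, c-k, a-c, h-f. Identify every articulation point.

Removing e increases the component count from 1 to 2, so e is a cut vertex.
By contrast removing c leaves 1 component; it is not a cut vertex. No other vertex is a cut vertex either.

e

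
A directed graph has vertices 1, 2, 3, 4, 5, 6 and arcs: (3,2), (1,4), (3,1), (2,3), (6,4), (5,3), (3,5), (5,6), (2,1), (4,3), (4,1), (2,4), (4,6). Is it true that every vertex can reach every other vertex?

From 6 we can reach every vertex (1, 2, 3, 4, 5, 6), and every vertex can reach 6 (1, 2, 3, 4, 5, 6). So the whole graph is one strongly connected component.

Yes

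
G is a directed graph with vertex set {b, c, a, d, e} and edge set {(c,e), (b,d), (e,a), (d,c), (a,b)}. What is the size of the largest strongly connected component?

{a, b, c, d, e} are all mutually reachable — one SCC of size 5.
The largest has 5 vertices.

5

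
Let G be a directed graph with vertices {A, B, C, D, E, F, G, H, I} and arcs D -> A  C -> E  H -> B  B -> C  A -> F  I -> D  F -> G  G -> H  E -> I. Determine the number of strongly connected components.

1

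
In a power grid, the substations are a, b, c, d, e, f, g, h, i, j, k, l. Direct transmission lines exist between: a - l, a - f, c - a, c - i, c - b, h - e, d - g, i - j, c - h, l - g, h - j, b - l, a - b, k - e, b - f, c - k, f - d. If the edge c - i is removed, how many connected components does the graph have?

1

c and i are still connected via c-h-j-i, so the component count stays at 1.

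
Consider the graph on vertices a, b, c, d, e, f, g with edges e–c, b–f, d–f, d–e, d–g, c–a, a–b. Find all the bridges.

d-g

The edges on the cycle d-e-c-a-b-f-d are not bridges since each lies on that cycle.
But removing d–g disconnects d from g — this is a bridge.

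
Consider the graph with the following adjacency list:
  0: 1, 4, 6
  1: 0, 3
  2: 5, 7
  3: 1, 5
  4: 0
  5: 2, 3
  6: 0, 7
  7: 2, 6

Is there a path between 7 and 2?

From 7 we can reach 0, 1, 2, 3, 4, 5, 6, 7, which includes 2.

Yes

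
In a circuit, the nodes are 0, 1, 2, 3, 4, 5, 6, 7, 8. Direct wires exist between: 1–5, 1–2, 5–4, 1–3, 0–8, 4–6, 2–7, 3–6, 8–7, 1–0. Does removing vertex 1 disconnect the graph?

Yes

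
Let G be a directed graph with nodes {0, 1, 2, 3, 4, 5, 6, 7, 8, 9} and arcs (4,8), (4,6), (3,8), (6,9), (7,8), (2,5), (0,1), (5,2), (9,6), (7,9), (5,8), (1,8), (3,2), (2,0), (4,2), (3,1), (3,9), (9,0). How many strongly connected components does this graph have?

8

{2, 5} are all mutually reachable — one SCC of size 2.
{6, 9} are all mutually reachable — one SCC of size 2.
{8} is an SCC by itself.
{7} is an SCC by itself.
{4} is an SCC by itself.
(and 3 more singleton SCCs)
That gives 8 strongly connected components.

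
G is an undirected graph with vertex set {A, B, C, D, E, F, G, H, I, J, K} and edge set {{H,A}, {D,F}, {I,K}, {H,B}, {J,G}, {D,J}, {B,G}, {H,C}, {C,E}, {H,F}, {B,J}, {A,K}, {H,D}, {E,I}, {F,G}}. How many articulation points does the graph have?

Removing H increases the component count from 1 to 2, so H is a cut vertex.
By contrast removing I leaves 1 component; it is not a cut vertex. No other vertex is a cut vertex either.

1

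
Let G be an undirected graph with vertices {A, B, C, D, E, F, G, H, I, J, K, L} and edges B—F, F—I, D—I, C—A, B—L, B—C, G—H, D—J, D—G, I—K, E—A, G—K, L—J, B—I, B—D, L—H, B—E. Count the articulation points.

Removing B increases the component count from 1 to 2, so B is a cut vertex.
By contrast removing L leaves 1 component; it is not a cut vertex. No other vertex is a cut vertex either.

1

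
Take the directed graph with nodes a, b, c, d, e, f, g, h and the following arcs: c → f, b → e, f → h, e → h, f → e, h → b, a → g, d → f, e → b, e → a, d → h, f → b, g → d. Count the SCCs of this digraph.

{a, b, d, e, f, g, h} are all mutually reachable — one SCC of size 7.
{c} is an SCC by itself.
That gives 2 strongly connected components.

2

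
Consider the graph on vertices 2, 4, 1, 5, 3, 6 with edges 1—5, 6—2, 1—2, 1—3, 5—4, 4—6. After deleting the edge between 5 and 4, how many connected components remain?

1

5 and 4 are still connected via 5-1-2-6-4, so the component count stays at 1.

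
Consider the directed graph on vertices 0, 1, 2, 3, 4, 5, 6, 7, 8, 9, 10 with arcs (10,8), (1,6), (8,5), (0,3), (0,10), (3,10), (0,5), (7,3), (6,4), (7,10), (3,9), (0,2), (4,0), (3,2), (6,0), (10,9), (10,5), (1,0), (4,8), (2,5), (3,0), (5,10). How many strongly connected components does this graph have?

{5, 8, 10} are all mutually reachable — one SCC of size 3.
{0, 3} are all mutually reachable — one SCC of size 2.
{1} is an SCC by itself.
{4} is an SCC by itself.
{9} is an SCC by itself.
(and 3 more singleton SCCs)
That gives 8 strongly connected components.

8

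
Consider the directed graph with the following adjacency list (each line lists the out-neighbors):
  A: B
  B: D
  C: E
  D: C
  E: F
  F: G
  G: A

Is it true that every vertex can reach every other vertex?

Yes

From A we can reach every vertex (A, B, C, D, E, F, G), and every vertex can reach A (A, B, C, D, E, F, G). So the whole graph is one strongly connected component.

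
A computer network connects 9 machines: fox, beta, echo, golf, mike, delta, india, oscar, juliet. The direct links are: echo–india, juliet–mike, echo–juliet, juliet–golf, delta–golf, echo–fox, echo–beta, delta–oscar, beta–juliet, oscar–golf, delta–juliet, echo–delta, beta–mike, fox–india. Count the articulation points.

Removing echo increases the component count from 1 to 2, so echo is a cut vertex.
By contrast removing mike leaves 1 component; it is not a cut vertex. No other vertex is a cut vertex either.

1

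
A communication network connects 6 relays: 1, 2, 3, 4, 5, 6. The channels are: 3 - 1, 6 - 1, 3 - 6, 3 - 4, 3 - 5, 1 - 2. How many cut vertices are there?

Removing 1 increases the component count from 1 to 2, so 1 is a cut vertex.
Removing 3 increases the component count from 1 to 3, so 3 is a cut vertex.
By contrast removing 5 leaves 1 component; it is not a cut vertex. No other vertex is a cut vertex either.

2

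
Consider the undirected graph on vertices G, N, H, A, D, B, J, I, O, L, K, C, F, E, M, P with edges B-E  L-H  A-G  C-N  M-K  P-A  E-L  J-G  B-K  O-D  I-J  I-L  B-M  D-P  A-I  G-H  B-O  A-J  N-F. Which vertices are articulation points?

B, N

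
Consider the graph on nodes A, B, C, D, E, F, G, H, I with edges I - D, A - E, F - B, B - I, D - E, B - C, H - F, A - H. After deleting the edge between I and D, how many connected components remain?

2

I and D are still connected via I-B-F-H-A-E-D, so the component count stays at 2.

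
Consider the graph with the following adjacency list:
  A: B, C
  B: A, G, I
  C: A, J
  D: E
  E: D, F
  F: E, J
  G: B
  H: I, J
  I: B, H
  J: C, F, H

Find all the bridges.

The edges on the cycle J-H-I-B-A-C-J are not bridges since each lies on that cycle.
But removing E-D disconnects E from D; removing E-F disconnects E from F; removing J-F disconnects J from F; removing B-G disconnects B from G — these are bridges.

B-G, D-E, E-F, F-J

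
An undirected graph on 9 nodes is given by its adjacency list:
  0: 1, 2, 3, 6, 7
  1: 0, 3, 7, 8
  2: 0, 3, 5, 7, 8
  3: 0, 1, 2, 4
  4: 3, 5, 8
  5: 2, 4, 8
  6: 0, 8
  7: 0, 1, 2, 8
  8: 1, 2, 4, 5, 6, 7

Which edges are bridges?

none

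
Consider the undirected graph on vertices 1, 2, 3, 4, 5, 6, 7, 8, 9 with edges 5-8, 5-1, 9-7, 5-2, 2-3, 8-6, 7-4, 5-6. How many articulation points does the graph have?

Removing 2 increases the component count from 2 to 3, so 2 is a cut vertex.
Removing 5 increases the component count from 2 to 4, so 5 is a cut vertex.
Removing 7 increases the component count from 2 to 3, so 7 is a cut vertex.
By contrast removing 1 leaves 2 components; it is not a cut vertex. No other vertex is a cut vertex either.

3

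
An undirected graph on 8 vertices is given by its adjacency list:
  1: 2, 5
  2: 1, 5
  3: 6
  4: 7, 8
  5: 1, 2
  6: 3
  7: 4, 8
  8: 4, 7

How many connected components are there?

Starting from 3 we can reach 3, 6. That is one component of size 2.
Starting from 1 we can reach 1, 2, 5. That is one component of size 3.
Starting from 4 we can reach 4, 7, 8. That is one component of size 3.
Total: 3 components.

3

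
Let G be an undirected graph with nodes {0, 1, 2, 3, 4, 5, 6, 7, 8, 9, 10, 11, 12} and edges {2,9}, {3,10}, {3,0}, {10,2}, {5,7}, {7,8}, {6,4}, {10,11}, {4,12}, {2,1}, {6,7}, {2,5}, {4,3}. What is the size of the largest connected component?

Starting from 0 we can reach 0, 1, 2, 3, 4, 5, 6, 7, 8, 9, 10, 11, 12. That is one component of size 13.
The largest has 13 vertices.

13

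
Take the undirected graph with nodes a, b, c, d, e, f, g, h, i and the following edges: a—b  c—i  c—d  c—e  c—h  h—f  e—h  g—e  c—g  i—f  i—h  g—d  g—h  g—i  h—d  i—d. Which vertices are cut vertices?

Removing b, for instance, still leaves 2 components. No single vertex removal increases the component count — the graph has no articulation points.

none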